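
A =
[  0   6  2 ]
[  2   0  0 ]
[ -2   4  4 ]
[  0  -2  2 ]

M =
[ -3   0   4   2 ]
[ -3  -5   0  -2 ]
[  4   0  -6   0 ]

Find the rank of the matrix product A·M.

3

First compute AM:
[[-10, -30, -12, -12],
 [ -6,   0,   8,   4],
 [ 10, -20, -32, -12],
 [ 14,  10, -12,   4]]
Now row reduce the product.
R2 ← R2 − (3/5)·R1: [0, 18, 76/5, 56/5]
R3 ← R3 + R1: [0, -50, -44, -24]
R4 ← R4 + (7/5)·R1: [0, -32, -144/5, -64/5]
R3 ← R3 + (25/9)·R2: [0, 0, -16/9, 64/9]
R4 ← R4 + (16/9)·R2: [0, 0, -16/9, 64/9]
R4 ← R4 − R3: [0, 0, 0, 0]
3 nonzero rows, so rank(AM) = 3.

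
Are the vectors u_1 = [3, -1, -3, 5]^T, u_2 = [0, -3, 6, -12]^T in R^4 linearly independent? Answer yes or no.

yes

Form the matrix with these vectors as rows and row reduce.
2 nonzero rows, so the 2 vectors span a space of dimension 2.
Since 2 = 2, the vectors are linearly independent.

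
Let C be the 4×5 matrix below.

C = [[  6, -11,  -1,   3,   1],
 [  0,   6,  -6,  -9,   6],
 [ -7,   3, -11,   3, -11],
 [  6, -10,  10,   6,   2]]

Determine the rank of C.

3

Row reduce to echelon form.
R3 ← R3 + (7/6)·R1: [0, -59/6, -73/6, 13/2, -59/6]
R4 ← R4 − R1: [0, 1, 11, 3, 1]
R3 ← R3 + (59/36)·R2: [0, 0, -22, -33/4, 0]
R4 ← R4 − (1/6)·R2: [0, 0, 12, 9/2, 0]
R4 ← R4 + (6/11)·R3: [0, 0, 0, 0, 0]
Echelon form has 3 nonzero rows, so rank(C) = 3.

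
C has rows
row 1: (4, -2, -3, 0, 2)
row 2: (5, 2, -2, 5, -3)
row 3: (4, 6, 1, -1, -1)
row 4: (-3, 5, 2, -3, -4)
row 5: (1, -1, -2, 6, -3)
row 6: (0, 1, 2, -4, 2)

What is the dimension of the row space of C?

5

Row reduce to echelon form.
R2 ← R2 − (5/4)·R1: [0, 9/2, 7/4, 5, -11/2]
R3 ← R3 − R1: [0, 8, 4, -1, -3]
R4 ← R4 + (3/4)·R1: [0, 7/2, -1/4, -3, -5/2]
R5 ← R5 − (1/4)·R1: [0, -1/2, -5/4, 6, -7/2]
R3 ← R3 − (16/9)·R2: [0, 0, 8/9, -89/9, 61/9]
R4 ← R4 − (7/9)·R2: [0, 0, -29/18, -62/9, 16/9]
R5 ← R5 + (1/9)·R2: [0, 0, -19/18, 59/9, -37/9]
R6 ← R6 − (2/9)·R2: [0, 0, 29/18, -46/9, 29/9]
R4 ← R4 + (29/16)·R3: [0, 0, 0, -397/16, 225/16]
R5 ← R5 + (19/16)·R3: [0, 0, 0, -83/16, 63/16]
R6 ← R6 − (29/16)·R3: [0, 0, 0, 205/16, -145/16]
R5 ← R5 − (83/397)·R4: [0, 0, 0, 0, 396/397]
R6 ← R6 + (205/397)·R4: [0, 0, 0, 0, -715/397]
R6 ← R6 + (65/36)·R5: [0, 0, 0, 0, 0]
Echelon form has 5 nonzero rows, so rank(C) = 5.
The row space has dimension equal to the rank: 5.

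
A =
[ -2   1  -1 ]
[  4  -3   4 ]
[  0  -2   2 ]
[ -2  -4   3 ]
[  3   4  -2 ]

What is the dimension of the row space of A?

Row reduce to echelon form.
R2 ← R2 + (2)·R1: [0, -1, 2]
R4 ← R4 − R1: [0, -5, 4]
R5 ← R5 + (3/2)·R1: [0, 11/2, -7/2]
R3 ← R3 − (2)·R2: [0, 0, -2]
R4 ← R4 − (5)·R2: [0, 0, -6]
R5 ← R5 + (11/2)·R2: [0, 0, 15/2]
R4 ← R4 − (3)·R3: [0, 0, 0]
R5 ← R5 + (15/4)·R3: [0, 0, 0]
Echelon form has 3 nonzero rows, so rank(A) = 3.
The row space has dimension equal to the rank: 3.

3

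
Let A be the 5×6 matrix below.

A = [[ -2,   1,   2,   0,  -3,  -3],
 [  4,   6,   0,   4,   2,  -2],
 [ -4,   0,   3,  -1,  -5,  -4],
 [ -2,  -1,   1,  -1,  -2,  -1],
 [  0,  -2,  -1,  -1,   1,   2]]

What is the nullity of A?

4

Row reduce to echelon form.
R2 ← R2 + (2)·R1: [0, 8, 4, 4, -4, -8]
R3 ← R3 − (2)·R1: [0, -2, -1, -1, 1, 2]
R4 ← R4 − R1: [0, -2, -1, -1, 1, 2]
R3 ← R3 + (1/4)·R2: [0, 0, 0, 0, 0, 0]
R4 ← R4 + (1/4)·R2: [0, 0, 0, 0, 0, 0]
R5 ← R5 + (1/4)·R2: [0, 0, 0, 0, 0, 0]
2 nonzero rows, so rank(A) = 2.
A has 6 columns; by rank–nullity, nullity = 6 − 2 = 4.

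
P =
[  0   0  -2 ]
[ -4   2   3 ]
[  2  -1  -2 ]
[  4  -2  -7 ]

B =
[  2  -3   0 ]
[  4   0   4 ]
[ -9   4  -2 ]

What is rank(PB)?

First compute PB:
[[ 18,  -8,   4],
 [-27,  24,   2],
 [ 18, -14,   0],
 [ 63, -40,   6]]
Now row reduce the product.
R2 ← R2 + (3/2)·R1: [0, 12, 8]
R3 ← R3 − R1: [0, -6, -4]
R4 ← R4 − (7/2)·R1: [0, -12, -8]
R3 ← R3 + (1/2)·R2: [0, 0, 0]
R4 ← R4 + R2: [0, 0, 0]
2 nonzero rows, so rank(PB) = 2.

2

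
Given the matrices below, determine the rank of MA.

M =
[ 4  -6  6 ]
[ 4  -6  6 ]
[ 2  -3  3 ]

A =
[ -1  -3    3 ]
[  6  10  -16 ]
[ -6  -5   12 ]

1

First compute MA:
[[-76, -102, 180],
 [-76, -102, 180],
 [-38, -51,  90]]
Now row reduce the product.
R2 ← R2 − R1: [0, 0, 0]
R3 ← R3 − (1/2)·R1: [0, 0, 0]
1 nonzero row, so rank(MA) = 1.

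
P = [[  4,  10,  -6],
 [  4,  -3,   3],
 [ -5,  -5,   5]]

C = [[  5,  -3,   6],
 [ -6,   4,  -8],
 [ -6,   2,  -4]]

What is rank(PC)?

First compute PC:
[[ -4,  16, -32],
 [ 20, -18,  36],
 [-25,   5, -10]]
Now row reduce the product.
R2 ← R2 + (5)·R1: [0, 62, -124]
R3 ← R3 − (25/4)·R1: [0, -95, 190]
R3 ← R3 + (95/62)·R2: [0, 0, 0]
2 nonzero rows, so rank(PC) = 2.

2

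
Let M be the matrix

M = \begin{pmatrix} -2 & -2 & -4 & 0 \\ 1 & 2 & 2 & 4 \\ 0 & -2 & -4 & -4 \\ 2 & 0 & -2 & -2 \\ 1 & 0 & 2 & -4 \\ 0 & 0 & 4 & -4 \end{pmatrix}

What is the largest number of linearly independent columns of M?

3

Row reduce to echelon form.
R2 ← R2 + (1/2)·R1: [0, 1, 0, 4]
R4 ← R4 + R1: [0, -2, -6, -2]
R5 ← R5 + (1/2)·R1: [0, -1, 0, -4]
R3 ← R3 + (2)·R2: [0, 0, -4, 4]
R4 ← R4 + (2)·R2: [0, 0, -6, 6]
R5 ← R5 + R2: [0, 0, 0, 0]
R4 ← R4 − (3/2)·R3: [0, 0, 0, 0]
R6 ← R6 + R3: [0, 0, 0, 0]
Echelon form has 3 nonzero rows, so rank(M) = 3.
The rank gives the maximum number of linearly independent columns: 3.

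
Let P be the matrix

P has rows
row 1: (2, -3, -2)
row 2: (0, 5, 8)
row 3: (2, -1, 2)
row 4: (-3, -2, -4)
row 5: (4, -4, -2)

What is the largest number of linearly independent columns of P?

Row reduce to echelon form.
R3 ← R3 − R1: [0, 2, 4]
R4 ← R4 + (3/2)·R1: [0, -13/2, -7]
R5 ← R5 − (2)·R1: [0, 2, 2]
R3 ← R3 − (2/5)·R2: [0, 0, 4/5]
R4 ← R4 + (13/10)·R2: [0, 0, 17/5]
R5 ← R5 − (2/5)·R2: [0, 0, -6/5]
R4 ← R4 − (17/4)·R3: [0, 0, 0]
R5 ← R5 + (3/2)·R3: [0, 0, 0]
Echelon form has 3 nonzero rows, so rank(P) = 3.
The rank gives the maximum number of linearly independent columns: 3.

3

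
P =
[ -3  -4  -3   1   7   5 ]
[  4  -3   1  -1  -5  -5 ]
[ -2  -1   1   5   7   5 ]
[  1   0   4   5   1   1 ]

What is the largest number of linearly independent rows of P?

4

Row reduce to echelon form.
R2 ← R2 + (4/3)·R1: [0, -25/3, -3, 1/3, 13/3, 5/3]
R3 ← R3 − (2/3)·R1: [0, 5/3, 3, 13/3, 7/3, 5/3]
R4 ← R4 + (1/3)·R1: [0, -4/3, 3, 16/3, 10/3, 8/3]
R3 ← R3 + (1/5)·R2: [0, 0, 12/5, 22/5, 16/5, 2]
R4 ← R4 − (4/25)·R2: [0, 0, 87/25, 132/25, 66/25, 12/5]
R4 ← R4 − (29/20)·R3: [0, 0, 0, -11/10, -2, -1/2]
Echelon form has 4 nonzero rows, so rank(P) = 4.
The rank gives the maximum number of linearly independent rows: 4.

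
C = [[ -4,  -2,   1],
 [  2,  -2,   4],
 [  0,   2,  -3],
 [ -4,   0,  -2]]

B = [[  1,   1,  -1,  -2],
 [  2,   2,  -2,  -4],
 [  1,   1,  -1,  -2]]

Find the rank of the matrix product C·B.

First compute CB:
[[ -7,  -7,   7,  14],
 [  2,   2,  -2,  -4],
 [  1,   1,  -1,  -2],
 [ -6,  -6,   6,  12]]
Now row reduce the product.
R2 ← R2 + (2/7)·R1: [0, 0, 0, 0]
R3 ← R3 + (1/7)·R1: [0, 0, 0, 0]
R4 ← R4 − (6/7)·R1: [0, 0, 0, 0]
1 nonzero row, so rank(CB) = 1.

1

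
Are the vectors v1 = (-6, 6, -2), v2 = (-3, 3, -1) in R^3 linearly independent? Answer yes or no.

Form the matrix with these vectors as rows and row reduce.
R2 ← R2 − (1/2)·R1: [0, 0, 0]
1 nonzero row, so the 2 vectors span a space of dimension 1.
Since 1 < 2, the vectors are linearly dependent.

no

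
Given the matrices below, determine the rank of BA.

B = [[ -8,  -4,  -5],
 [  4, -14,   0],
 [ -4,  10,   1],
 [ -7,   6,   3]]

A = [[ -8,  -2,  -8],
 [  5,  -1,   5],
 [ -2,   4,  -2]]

First compute BA:
[[ 54,   0,  54],
 [-102,   6, -102],
 [ 80,   2,  80],
 [ 80,  20,  80]]
Now row reduce the product.
R2 ← R2 + (17/9)·R1: [0, 6, 0]
R3 ← R3 − (40/27)·R1: [0, 2, 0]
R4 ← R4 − (40/27)·R1: [0, 20, 0]
R3 ← R3 − (1/3)·R2: [0, 0, 0]
R4 ← R4 − (10/3)·R2: [0, 0, 0]
2 nonzero rows, so rank(BA) = 2.

2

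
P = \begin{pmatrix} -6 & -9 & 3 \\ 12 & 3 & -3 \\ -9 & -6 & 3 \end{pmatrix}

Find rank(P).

Row reduce to echelon form.
R2 ← R2 + (2)·R1: [0, -15, 3]
R3 ← R3 − (3/2)·R1: [0, 15/2, -3/2]
R3 ← R3 + (1/2)·R2: [0, 0, 0]
Echelon form has 2 nonzero rows, so rank(P) = 2.

2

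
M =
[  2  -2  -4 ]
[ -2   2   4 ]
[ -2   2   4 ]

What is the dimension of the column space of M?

1

Row reduce to echelon form.
R2 ← R2 + R1: [0, 0, 0]
R3 ← R3 + R1: [0, 0, 0]
Echelon form has 1 nonzero row, so rank(M) = 1.
The column space has dimension equal to the rank: 1.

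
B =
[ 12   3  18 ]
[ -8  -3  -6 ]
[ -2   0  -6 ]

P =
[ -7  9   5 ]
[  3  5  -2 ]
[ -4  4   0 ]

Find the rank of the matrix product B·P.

2

First compute BP:
[[-147, 195,  54],
 [ 71, -111, -34],
 [ 38, -42, -10]]
Now row reduce the product.
R2 ← R2 + (71/147)·R1: [0, -824/49, -388/49]
R3 ← R3 + (38/147)·R1: [0, 412/49, 194/49]
R3 ← R3 + (1/2)·R2: [0, 0, 0]
2 nonzero rows, so rank(BP) = 2.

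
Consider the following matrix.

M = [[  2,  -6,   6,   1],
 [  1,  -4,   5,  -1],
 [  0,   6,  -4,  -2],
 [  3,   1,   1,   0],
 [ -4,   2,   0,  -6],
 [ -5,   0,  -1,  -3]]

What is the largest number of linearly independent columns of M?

3

Row reduce to echelon form.
R2 ← R2 − (1/2)·R1: [0, -1, 2, -3/2]
R4 ← R4 − (3/2)·R1: [0, 10, -8, -3/2]
R5 ← R5 + (2)·R1: [0, -10, 12, -4]
R6 ← R6 + (5/2)·R1: [0, -15, 14, -1/2]
R3 ← R3 + (6)·R2: [0, 0, 8, -11]
R4 ← R4 + (10)·R2: [0, 0, 12, -33/2]
R5 ← R5 − (10)·R2: [0, 0, -8, 11]
R6 ← R6 − (15)·R2: [0, 0, -16, 22]
R4 ← R4 − (3/2)·R3: [0, 0, 0, 0]
R5 ← R5 + R3: [0, 0, 0, 0]
R6 ← R6 + (2)·R3: [0, 0, 0, 0]
Echelon form has 3 nonzero rows, so rank(M) = 3.
The rank gives the maximum number of linearly independent columns: 3.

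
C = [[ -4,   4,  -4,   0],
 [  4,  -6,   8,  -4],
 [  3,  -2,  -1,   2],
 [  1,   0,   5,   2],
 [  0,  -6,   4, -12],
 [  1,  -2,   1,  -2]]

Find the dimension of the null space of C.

1

Row reduce to echelon form.
R2 ← R2 + R1: [0, -2, 4, -4]
R3 ← R3 + (3/4)·R1: [0, 1, -4, 2]
R4 ← R4 + (1/4)·R1: [0, 1, 4, 2]
R6 ← R6 + (1/4)·R1: [0, -1, 0, -2]
R3 ← R3 + (1/2)·R2: [0, 0, -2, 0]
R4 ← R4 + (1/2)·R2: [0, 0, 6, 0]
R5 ← R5 − (3)·R2: [0, 0, -8, 0]
R6 ← R6 − (1/2)·R2: [0, 0, -2, 0]
R4 ← R4 + (3)·R3: [0, 0, 0, 0]
R5 ← R5 − (4)·R3: [0, 0, 0, 0]
R6 ← R6 − R3: [0, 0, 0, 0]
3 nonzero rows, so rank(C) = 3.
C has 4 columns; by rank–nullity, nullity = 4 − 3 = 1.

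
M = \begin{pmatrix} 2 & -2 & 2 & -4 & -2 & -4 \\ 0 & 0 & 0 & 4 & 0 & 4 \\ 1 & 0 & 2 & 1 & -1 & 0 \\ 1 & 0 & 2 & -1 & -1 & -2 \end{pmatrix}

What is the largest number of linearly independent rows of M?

3

Row reduce to echelon form.
R3 ← R3 − (1/2)·R1: [0, 1, 1, 3, 0, 2]
R4 ← R4 − (1/2)·R1: [0, 1, 1, 1, 0, 0]
Swap R2 ↔ R3
R4 ← R4 − R2: [0, 0, 0, -2, 0, -2]
R4 ← R4 + (1/2)·R3: [0, 0, 0, 0, 0, 0]
Echelon form has 3 nonzero rows, so rank(M) = 3.
The rank gives the maximum number of linearly independent rows: 3.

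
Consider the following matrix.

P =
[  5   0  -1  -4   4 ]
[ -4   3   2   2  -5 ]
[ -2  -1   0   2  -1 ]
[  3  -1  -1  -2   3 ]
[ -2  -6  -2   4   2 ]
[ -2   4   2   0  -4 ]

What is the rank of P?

Row reduce to echelon form.
R2 ← R2 + (4/5)·R1: [0, 3, 6/5, -6/5, -9/5]
R3 ← R3 + (2/5)·R1: [0, -1, -2/5, 2/5, 3/5]
R4 ← R4 − (3/5)·R1: [0, -1, -2/5, 2/5, 3/5]
R5 ← R5 + (2/5)·R1: [0, -6, -12/5, 12/5, 18/5]
R6 ← R6 + (2/5)·R1: [0, 4, 8/5, -8/5, -12/5]
R3 ← R3 + (1/3)·R2: [0, 0, 0, 0, 0]
R4 ← R4 + (1/3)·R2: [0, 0, 0, 0, 0]
R5 ← R5 + (2)·R2: [0, 0, 0, 0, 0]
R6 ← R6 − (4/3)·R2: [0, 0, 0, 0, 0]
Echelon form has 2 nonzero rows, so rank(P) = 2.

2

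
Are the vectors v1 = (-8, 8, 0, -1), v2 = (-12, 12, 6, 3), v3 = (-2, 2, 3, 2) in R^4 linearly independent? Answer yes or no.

Form the matrix with these vectors as rows and row reduce.
R2 ← R2 − (3/2)·R1: [0, 0, 6, 9/2]
R3 ← R3 − (1/4)·R1: [0, 0, 3, 9/4]
R3 ← R3 − (1/2)·R2: [0, 0, 0, 0]
2 nonzero rows, so the 3 vectors span a space of dimension 2.
Since 2 < 3, the vectors are linearly dependent.

no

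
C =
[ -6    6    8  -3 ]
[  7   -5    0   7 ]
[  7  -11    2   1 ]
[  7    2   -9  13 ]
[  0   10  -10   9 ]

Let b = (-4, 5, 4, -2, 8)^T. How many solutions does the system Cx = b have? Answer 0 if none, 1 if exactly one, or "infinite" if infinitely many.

0

Row reduce the augmented matrix [C | b].
R2 ← R2 + (7/6)·R1: [0, 2, 28/3, 7/2, 1/3]
R3 ← R3 + (7/6)·R1: [0, -4, 34/3, -5/2, -2/3]
R4 ← R4 + (7/6)·R1: [0, 9, 1/3, 19/2, -20/3]
R3 ← R3 + (2)·R2: [0, 0, 30, 9/2, 0]
R4 ← R4 − (9/2)·R2: [0, 0, -125/3, -25/4, -49/6]
R5 ← R5 − (5)·R2: [0, 0, -170/3, -17/2, 19/3]
R4 ← R4 + (25/18)·R3: [0, 0, 0, 0, -49/6]
R5 ← R5 + (17/9)·R3: [0, 0, 0, 0, 19/3]
R5 ← R5 + (38/49)·R4: [0, 0, 0, 0, 0]
The echelon form has 4 nonzero rows; the last pivot sits in the augmented column, so rank(C) = 3 but rank([C|b]) = 4.
Since the ranks differ, the system is inconsistent.
It has no solutions.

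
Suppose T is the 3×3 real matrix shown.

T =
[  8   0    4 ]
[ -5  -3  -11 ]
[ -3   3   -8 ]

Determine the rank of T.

Row reduce to echelon form.
R2 ← R2 + (5/8)·R1: [0, -3, -17/2]
R3 ← R3 + (3/8)·R1: [0, 3, -13/2]
R3 ← R3 + R2: [0, 0, -15]
Echelon form has 3 nonzero rows, so rank(T) = 3.

3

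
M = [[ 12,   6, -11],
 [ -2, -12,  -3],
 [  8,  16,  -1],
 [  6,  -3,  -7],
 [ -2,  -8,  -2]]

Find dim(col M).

3

Row reduce to echelon form.
R2 ← R2 + (1/6)·R1: [0, -11, -29/6]
R3 ← R3 − (2/3)·R1: [0, 12, 19/3]
R4 ← R4 − (1/2)·R1: [0, -6, -3/2]
R5 ← R5 + (1/6)·R1: [0, -7, -23/6]
R3 ← R3 + (12/11)·R2: [0, 0, 35/33]
R4 ← R4 − (6/11)·R2: [0, 0, 25/22]
R5 ← R5 − (7/11)·R2: [0, 0, -25/33]
R4 ← R4 − (15/14)·R3: [0, 0, 0]
R5 ← R5 + (5/7)·R3: [0, 0, 0]
Echelon form has 3 nonzero rows, so rank(M) = 3.
The column space has dimension equal to the rank: 3.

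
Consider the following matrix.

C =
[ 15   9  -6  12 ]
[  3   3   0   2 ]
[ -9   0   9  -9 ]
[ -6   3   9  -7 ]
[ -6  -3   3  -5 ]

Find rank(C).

Row reduce to echelon form.
R2 ← R2 − (1/5)·R1: [0, 6/5, 6/5, -2/5]
R3 ← R3 + (3/5)·R1: [0, 27/5, 27/5, -9/5]
R4 ← R4 + (2/5)·R1: [0, 33/5, 33/5, -11/5]
R5 ← R5 + (2/5)·R1: [0, 3/5, 3/5, -1/5]
R3 ← R3 − (9/2)·R2: [0, 0, 0, 0]
R4 ← R4 − (11/2)·R2: [0, 0, 0, 0]
R5 ← R5 − (1/2)·R2: [0, 0, 0, 0]
Echelon form has 2 nonzero rows, so rank(C) = 2.

2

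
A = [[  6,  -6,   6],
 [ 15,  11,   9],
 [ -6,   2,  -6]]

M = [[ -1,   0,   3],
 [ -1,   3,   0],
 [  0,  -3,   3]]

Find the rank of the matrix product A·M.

First compute AM:
[[  0, -36,  36],
 [-26,   6,  72],
 [  4,  24, -36]]
Now row reduce the product.
Swap R1 ↔ R2
R3 ← R3 + (2/13)·R1: [0, 324/13, -324/13]
R3 ← R3 + (9/13)·R2: [0, 0, 0]
2 nonzero rows, so rank(AM) = 2.

2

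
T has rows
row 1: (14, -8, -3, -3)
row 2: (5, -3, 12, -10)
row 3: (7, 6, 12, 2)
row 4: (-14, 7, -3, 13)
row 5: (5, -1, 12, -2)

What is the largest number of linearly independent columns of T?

4

Row reduce to echelon form.
R2 ← R2 − (5/14)·R1: [0, -1/7, 183/14, -125/14]
R3 ← R3 − (1/2)·R1: [0, 10, 27/2, 7/2]
R4 ← R4 + R1: [0, -1, -6, 10]
R5 ← R5 − (5/14)·R1: [0, 13/7, 183/14, -13/14]
R3 ← R3 + (70)·R2: [0, 0, 1857/2, -1243/2]
R4 ← R4 − (7)·R2: [0, 0, -195/2, 145/2]
R5 ← R5 + (13)·R2: [0, 0, 183, -117]
R4 ← R4 + (65/619)·R3: [0, 0, 0, 4480/619]
R5 ← R5 − (122/619)·R3: [0, 0, 0, 3400/619]
R5 ← R5 − (85/112)·R4: [0, 0, 0, 0]
Echelon form has 4 nonzero rows, so rank(T) = 4.
The rank gives the maximum number of linearly independent columns: 4.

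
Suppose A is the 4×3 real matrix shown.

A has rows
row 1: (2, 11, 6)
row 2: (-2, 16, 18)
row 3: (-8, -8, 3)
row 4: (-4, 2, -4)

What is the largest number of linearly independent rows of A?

Row reduce to echelon form.
R2 ← R2 + R1: [0, 27, 24]
R3 ← R3 + (4)·R1: [0, 36, 27]
R4 ← R4 + (2)·R1: [0, 24, 8]
R3 ← R3 − (4/3)·R2: [0, 0, -5]
R4 ← R4 − (8/9)·R2: [0, 0, -40/3]
R4 ← R4 − (8/3)·R3: [0, 0, 0]
Echelon form has 3 nonzero rows, so rank(A) = 3.
The rank gives the maximum number of linearly independent rows: 3.

3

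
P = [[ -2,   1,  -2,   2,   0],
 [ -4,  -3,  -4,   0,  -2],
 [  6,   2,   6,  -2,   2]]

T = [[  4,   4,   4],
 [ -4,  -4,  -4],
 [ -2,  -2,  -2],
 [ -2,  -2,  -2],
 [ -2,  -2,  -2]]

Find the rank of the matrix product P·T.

1

First compute PT:
[[-12, -12, -12],
 [  8,   8,   8],
 [  4,   4,   4]]
Now row reduce the product.
R2 ← R2 + (2/3)·R1: [0, 0, 0]
R3 ← R3 + (1/3)·R1: [0, 0, 0]
1 nonzero row, so rank(PT) = 1.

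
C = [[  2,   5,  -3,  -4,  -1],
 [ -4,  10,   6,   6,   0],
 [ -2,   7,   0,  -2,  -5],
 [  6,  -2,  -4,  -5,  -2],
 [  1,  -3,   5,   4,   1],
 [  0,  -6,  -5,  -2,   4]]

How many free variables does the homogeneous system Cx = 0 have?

Row reduce to echelon form.
R2 ← R2 + (2)·R1: [0, 20, 0, -2, -2]
R3 ← R3 + R1: [0, 12, -3, -6, -6]
R4 ← R4 − (3)·R1: [0, -17, 5, 7, 1]
R5 ← R5 − (1/2)·R1: [0, -11/2, 13/2, 6, 3/2]
R3 ← R3 − (3/5)·R2: [0, 0, -3, -24/5, -24/5]
R4 ← R4 + (17/20)·R2: [0, 0, 5, 53/10, -7/10]
R5 ← R5 + (11/40)·R2: [0, 0, 13/2, 109/20, 19/20]
R6 ← R6 + (3/10)·R2: [0, 0, -5, -13/5, 17/5]
R4 ← R4 + (5/3)·R3: [0, 0, 0, -27/10, -87/10]
R5 ← R5 + (13/6)·R3: [0, 0, 0, -99/20, -189/20]
R6 ← R6 − (5/3)·R3: [0, 0, 0, 27/5, 57/5]
R5 ← R5 − (11/6)·R4: [0, 0, 0, 0, 13/2]
R6 ← R6 + (2)·R4: [0, 0, 0, 0, -6]
R6 ← R6 + (12/13)·R5: [0, 0, 0, 0, 0]
5 nonzero rows, so rank(C) = 5.
C has 5 columns; by rank–nullity, nullity = 5 − 5 = 0.

0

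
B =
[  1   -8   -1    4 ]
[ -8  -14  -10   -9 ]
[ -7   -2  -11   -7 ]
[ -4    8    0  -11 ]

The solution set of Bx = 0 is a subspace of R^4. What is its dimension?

Row reduce to echelon form.
R2 ← R2 + (8)·R1: [0, -78, -18, 23]
R3 ← R3 + (7)·R1: [0, -58, -18, 21]
R4 ← R4 + (4)·R1: [0, -24, -4, 5]
R3 ← R3 − (29/39)·R2: [0, 0, -60/13, 152/39]
R4 ← R4 − (4/13)·R2: [0, 0, 20/13, -27/13]
R4 ← R4 + (1/3)·R3: [0, 0, 0, -7/9]
4 nonzero rows, so rank(B) = 4.
B has 4 columns; by rank–nullity, nullity = 4 − 4 = 0.

0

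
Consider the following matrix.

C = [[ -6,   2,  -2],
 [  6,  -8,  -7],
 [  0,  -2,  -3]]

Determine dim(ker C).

Row reduce to echelon form.
R2 ← R2 + R1: [0, -6, -9]
R3 ← R3 − (1/3)·R2: [0, 0, 0]
2 nonzero rows, so rank(C) = 2.
C has 3 columns; by rank–nullity, nullity = 3 − 2 = 1.

1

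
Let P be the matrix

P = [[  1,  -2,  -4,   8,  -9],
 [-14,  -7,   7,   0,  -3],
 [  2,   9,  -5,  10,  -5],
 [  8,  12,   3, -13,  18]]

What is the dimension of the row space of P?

4

Row reduce to echelon form.
R2 ← R2 + (14)·R1: [0, -35, -49, 112, -129]
R3 ← R3 − (2)·R1: [0, 13, 3, -6, 13]
R4 ← R4 − (8)·R1: [0, 28, 35, -77, 90]
R3 ← R3 + (13/35)·R2: [0, 0, -76/5, 178/5, -1222/35]
R4 ← R4 + (4/5)·R2: [0, 0, -21/5, 63/5, -66/5]
R4 ← R4 − (21/76)·R3: [0, 0, 0, 105/38, -135/38]
Echelon form has 4 nonzero rows, so rank(P) = 4.
The row space has dimension equal to the rank: 4.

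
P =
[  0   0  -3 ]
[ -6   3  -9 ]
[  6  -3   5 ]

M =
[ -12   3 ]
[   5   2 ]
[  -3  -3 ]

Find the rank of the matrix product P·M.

First compute PM:
[[  9,   9],
 [114,  15],
 [-102,  -3]]
Now row reduce the product.
R2 ← R2 − (38/3)·R1: [0, -99]
R3 ← R3 + (34/3)·R1: [0, 99]
R3 ← R3 + R2: [0, 0]
2 nonzero rows, so rank(PM) = 2.

2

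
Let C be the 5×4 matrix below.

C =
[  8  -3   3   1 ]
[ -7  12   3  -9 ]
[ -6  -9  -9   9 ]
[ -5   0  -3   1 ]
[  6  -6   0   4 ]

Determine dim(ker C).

Row reduce to echelon form.
R2 ← R2 + (7/8)·R1: [0, 75/8, 45/8, -65/8]
R3 ← R3 + (3/4)·R1: [0, -45/4, -27/4, 39/4]
R4 ← R4 + (5/8)·R1: [0, -15/8, -9/8, 13/8]
R5 ← R5 − (3/4)·R1: [0, -15/4, -9/4, 13/4]
R3 ← R3 + (6/5)·R2: [0, 0, 0, 0]
R4 ← R4 + (1/5)·R2: [0, 0, 0, 0]
R5 ← R5 + (2/5)·R2: [0, 0, 0, 0]
2 nonzero rows, so rank(C) = 2.
C has 4 columns; by rank–nullity, nullity = 4 − 2 = 2.

2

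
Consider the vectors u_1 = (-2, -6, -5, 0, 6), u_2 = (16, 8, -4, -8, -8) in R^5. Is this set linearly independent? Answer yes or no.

yes

Form the matrix with these vectors as rows and row reduce.
R2 ← R2 + (8)·R1: [0, -40, -44, -8, 40]
2 nonzero rows, so the 2 vectors span a space of dimension 2.
Since 2 = 2, the vectors are linearly independent.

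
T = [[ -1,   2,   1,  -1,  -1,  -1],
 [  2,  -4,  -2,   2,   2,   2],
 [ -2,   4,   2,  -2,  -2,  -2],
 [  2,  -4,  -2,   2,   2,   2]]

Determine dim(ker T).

5

Row reduce to echelon form.
R2 ← R2 + (2)·R1: [0, 0, 0, 0, 0, 0]
R3 ← R3 − (2)·R1: [0, 0, 0, 0, 0, 0]
R4 ← R4 + (2)·R1: [0, 0, 0, 0, 0, 0]
1 nonzero row, so rank(T) = 1.
T has 6 columns; by rank–nullity, nullity = 6 − 1 = 5.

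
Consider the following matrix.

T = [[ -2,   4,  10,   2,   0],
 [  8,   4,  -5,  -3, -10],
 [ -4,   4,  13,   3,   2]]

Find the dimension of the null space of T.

Row reduce to echelon form.
R2 ← R2 + (4)·R1: [0, 20, 35, 5, -10]
R3 ← R3 − (2)·R1: [0, -4, -7, -1, 2]
R3 ← R3 + (1/5)·R2: [0, 0, 0, 0, 0]
2 nonzero rows, so rank(T) = 2.
T has 5 columns; by rank–nullity, nullity = 5 − 2 = 3.

3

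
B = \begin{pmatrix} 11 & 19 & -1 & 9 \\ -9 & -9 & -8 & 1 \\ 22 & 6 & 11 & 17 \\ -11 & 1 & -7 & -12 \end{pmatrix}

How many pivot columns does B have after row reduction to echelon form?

Row reduce to echelon form.
R2 ← R2 + (9/11)·R1: [0, 72/11, -97/11, 92/11]
R3 ← R3 − (2)·R1: [0, -32, 13, -1]
R4 ← R4 + R1: [0, 20, -8, -3]
R3 ← R3 + (44/9)·R2: [0, 0, -271/9, 359/9]
R4 ← R4 − (55/18)·R2: [0, 0, 341/18, -257/9]
R4 ← R4 + (341/542)·R3: [0, 0, 0, -1875/542]
Echelon form has 4 nonzero rows, so rank(B) = 4.
Each nonzero row contributes one pivot column: 4 pivot columns.

4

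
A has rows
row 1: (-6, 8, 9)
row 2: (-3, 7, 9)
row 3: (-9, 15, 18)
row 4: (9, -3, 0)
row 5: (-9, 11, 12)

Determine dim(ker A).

Row reduce to echelon form.
R2 ← R2 − (1/2)·R1: [0, 3, 9/2]
R3 ← R3 − (3/2)·R1: [0, 3, 9/2]
R4 ← R4 + (3/2)·R1: [0, 9, 27/2]
R5 ← R5 − (3/2)·R1: [0, -1, -3/2]
R3 ← R3 − R2: [0, 0, 0]
R4 ← R4 − (3)·R2: [0, 0, 0]
R5 ← R5 + (1/3)·R2: [0, 0, 0]
2 nonzero rows, so rank(A) = 2.
A has 3 columns; by rank–nullity, nullity = 3 − 2 = 1.

1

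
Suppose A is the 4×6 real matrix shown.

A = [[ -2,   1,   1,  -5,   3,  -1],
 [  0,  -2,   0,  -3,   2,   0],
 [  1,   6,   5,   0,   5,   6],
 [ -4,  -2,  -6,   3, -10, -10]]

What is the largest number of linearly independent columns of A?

4

Row reduce to echelon form.
R3 ← R3 + (1/2)·R1: [0, 13/2, 11/2, -5/2, 13/2, 11/2]
R4 ← R4 − (2)·R1: [0, -4, -8, 13, -16, -8]
R3 ← R3 + (13/4)·R2: [0, 0, 11/2, -49/4, 13, 11/2]
R4 ← R4 − (2)·R2: [0, 0, -8, 19, -20, -8]
R4 ← R4 + (16/11)·R3: [0, 0, 0, 13/11, -12/11, 0]
Echelon form has 4 nonzero rows, so rank(A) = 4.
The rank gives the maximum number of linearly independent columns: 4.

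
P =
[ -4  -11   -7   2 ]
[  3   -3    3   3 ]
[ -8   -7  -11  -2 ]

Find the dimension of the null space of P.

Row reduce to echelon form.
R2 ← R2 + (3/4)·R1: [0, -45/4, -9/4, 9/2]
R3 ← R3 − (2)·R1: [0, 15, 3, -6]
R3 ← R3 + (4/3)·R2: [0, 0, 0, 0]
2 nonzero rows, so rank(P) = 2.
P has 4 columns; by rank–nullity, nullity = 4 − 2 = 2.

2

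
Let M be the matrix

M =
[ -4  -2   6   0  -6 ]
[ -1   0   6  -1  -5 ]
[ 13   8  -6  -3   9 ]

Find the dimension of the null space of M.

3

Row reduce to echelon form.
R2 ← R2 − (1/4)·R1: [0, 1/2, 9/2, -1, -7/2]
R3 ← R3 + (13/4)·R1: [0, 3/2, 27/2, -3, -21/2]
R3 ← R3 − (3)·R2: [0, 0, 0, 0, 0]
2 nonzero rows, so rank(M) = 2.
M has 5 columns; by rank–nullity, nullity = 5 − 2 = 3.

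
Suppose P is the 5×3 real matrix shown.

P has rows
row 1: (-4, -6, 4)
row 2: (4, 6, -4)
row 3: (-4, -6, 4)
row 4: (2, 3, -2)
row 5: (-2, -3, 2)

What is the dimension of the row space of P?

1

Row reduce to echelon form.
R2 ← R2 + R1: [0, 0, 0]
R3 ← R3 − R1: [0, 0, 0]
R4 ← R4 + (1/2)·R1: [0, 0, 0]
R5 ← R5 − (1/2)·R1: [0, 0, 0]
Echelon form has 1 nonzero row, so rank(P) = 1.
The row space has dimension equal to the rank: 1.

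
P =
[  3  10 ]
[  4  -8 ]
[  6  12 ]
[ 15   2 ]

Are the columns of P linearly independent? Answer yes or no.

Row reduce P to echelon form.
R2 ← R2 − (4/3)·R1: [0, -64/3]
R3 ← R3 − (2)·R1: [0, -8]
R4 ← R4 − (5)·R1: [0, -48]
R3 ← R3 − (3/8)·R2: [0, 0]
R4 ← R4 − (9/4)·R2: [0, 0]
2 pivots among 2 columns.
Every column is a pivot column, so the columns are linearly independent.

yes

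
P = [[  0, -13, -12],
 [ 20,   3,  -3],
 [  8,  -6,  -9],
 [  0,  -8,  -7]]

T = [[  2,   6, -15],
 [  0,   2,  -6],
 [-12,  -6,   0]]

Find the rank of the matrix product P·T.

2

First compute PT:
[[144,  46,  78],
 [ 76, 144, -318],
 [124,  90, -84],
 [ 84,  26,  48]]
Now row reduce the product.
R2 ← R2 − (19/36)·R1: [0, 2155/18, -2155/6]
R3 ← R3 − (31/36)·R1: [0, 907/18, -907/6]
R4 ← R4 − (7/12)·R1: [0, -5/6, 5/2]
R3 ← R3 − (907/2155)·R2: [0, 0, 0]
R4 ← R4 + (3/431)·R2: [0, 0, 0]
2 nonzero rows, so rank(PT) = 2.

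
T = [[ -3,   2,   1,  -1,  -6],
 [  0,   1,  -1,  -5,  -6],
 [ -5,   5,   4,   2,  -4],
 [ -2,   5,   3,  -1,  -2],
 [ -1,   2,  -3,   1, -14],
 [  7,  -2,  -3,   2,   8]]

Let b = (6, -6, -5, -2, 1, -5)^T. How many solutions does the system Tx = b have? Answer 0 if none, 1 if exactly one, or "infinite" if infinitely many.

0

Row reduce the augmented matrix [T | b].
R3 ← R3 − (5/3)·R1: [0, 5/3, 7/3, 11/3, 6, -15]
R4 ← R4 − (2/3)·R1: [0, 11/3, 7/3, -1/3, 2, -6]
R5 ← R5 − (1/3)·R1: [0, 4/3, -10/3, 4/3, -12, -1]
R6 ← R6 + (7/3)·R1: [0, 8/3, -2/3, -1/3, -6, 9]
R3 ← R3 − (5/3)·R2: [0, 0, 4, 12, 16, -5]
R4 ← R4 − (11/3)·R2: [0, 0, 6, 18, 24, 16]
R5 ← R5 − (4/3)·R2: [0, 0, -2, 8, -4, 7]
R6 ← R6 − (8/3)·R2: [0, 0, 2, 13, 10, 25]
R4 ← R4 − (3/2)·R3: [0, 0, 0, 0, 0, 47/2]
R5 ← R5 + (1/2)·R3: [0, 0, 0, 14, 4, 9/2]
R6 ← R6 − (1/2)·R3: [0, 0, 0, 7, 2, 55/2]
Swap R4 ↔ R5
R6 ← R6 − (1/2)·R4: [0, 0, 0, 0, 0, 101/4]
R6 ← R6 − (101/94)·R5: [0, 0, 0, 0, 0, 0]
The echelon form has 5 nonzero rows; the last pivot sits in the augmented column, so rank(T) = 4 but rank([T|b]) = 5.
Since the ranks differ, the system is inconsistent.
It has no solutions.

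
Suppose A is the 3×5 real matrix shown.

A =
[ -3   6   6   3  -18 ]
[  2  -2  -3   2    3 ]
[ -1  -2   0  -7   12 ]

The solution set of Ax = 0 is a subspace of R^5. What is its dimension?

Row reduce to echelon form.
R2 ← R2 + (2/3)·R1: [0, 2, 1, 4, -9]
R3 ← R3 − (1/3)·R1: [0, -4, -2, -8, 18]
R3 ← R3 + (2)·R2: [0, 0, 0, 0, 0]
2 nonzero rows, so rank(A) = 2.
A has 5 columns; by rank–nullity, nullity = 5 − 2 = 3.

3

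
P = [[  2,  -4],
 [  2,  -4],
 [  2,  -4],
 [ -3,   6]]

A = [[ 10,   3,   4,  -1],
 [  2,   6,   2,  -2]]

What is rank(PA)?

1

First compute PA:
[[ 12, -18,   0,   6],
 [ 12, -18,   0,   6],
 [ 12, -18,   0,   6],
 [-18,  27,   0,  -9]]
Now row reduce the product.
R2 ← R2 − R1: [0, 0, 0, 0]
R3 ← R3 − R1: [0, 0, 0, 0]
R4 ← R4 + (3/2)·R1: [0, 0, 0, 0]
1 nonzero row, so rank(PA) = 1.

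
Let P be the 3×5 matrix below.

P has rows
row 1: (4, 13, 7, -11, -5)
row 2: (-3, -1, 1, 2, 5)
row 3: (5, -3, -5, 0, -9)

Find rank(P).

Row reduce to echelon form.
R2 ← R2 + (3/4)·R1: [0, 35/4, 25/4, -25/4, 5/4]
R3 ← R3 − (5/4)·R1: [0, -77/4, -55/4, 55/4, -11/4]
R3 ← R3 + (11/5)·R2: [0, 0, 0, 0, 0]
Echelon form has 2 nonzero rows, so rank(P) = 2.

2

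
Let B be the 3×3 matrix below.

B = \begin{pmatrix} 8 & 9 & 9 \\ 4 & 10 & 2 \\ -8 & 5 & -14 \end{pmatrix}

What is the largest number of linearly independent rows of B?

Row reduce to echelon form.
R2 ← R2 − (1/2)·R1: [0, 11/2, -5/2]
R3 ← R3 + R1: [0, 14, -5]
R3 ← R3 − (28/11)·R2: [0, 0, 15/11]
Echelon form has 3 nonzero rows, so rank(B) = 3.
The rank gives the maximum number of linearly independent rows: 3.

3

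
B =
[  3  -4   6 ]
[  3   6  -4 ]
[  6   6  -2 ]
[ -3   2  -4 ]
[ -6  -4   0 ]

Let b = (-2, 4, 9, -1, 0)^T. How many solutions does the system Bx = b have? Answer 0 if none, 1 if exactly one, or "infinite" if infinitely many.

0

Row reduce the augmented matrix [B | b].
R2 ← R2 − R1: [0, 10, -10, 6]
R3 ← R3 − (2)·R1: [0, 14, -14, 13]
R4 ← R4 + R1: [0, -2, 2, -3]
R5 ← R5 + (2)·R1: [0, -12, 12, -4]
R3 ← R3 − (7/5)·R2: [0, 0, 0, 23/5]
R4 ← R4 + (1/5)·R2: [0, 0, 0, -9/5]
R5 ← R5 + (6/5)·R2: [0, 0, 0, 16/5]
R4 ← R4 + (9/23)·R3: [0, 0, 0, 0]
R5 ← R5 − (16/23)·R3: [0, 0, 0, 0]
The echelon form has 3 nonzero rows; the last pivot sits in the augmented column, so rank(B) = 2 but rank([B|b]) = 3.
Since the ranks differ, the system is inconsistent.
It has no solutions.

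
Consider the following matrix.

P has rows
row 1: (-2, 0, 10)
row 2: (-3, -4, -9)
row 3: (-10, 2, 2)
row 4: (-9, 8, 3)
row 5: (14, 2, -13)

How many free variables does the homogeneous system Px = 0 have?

0

Row reduce to echelon form.
R2 ← R2 − (3/2)·R1: [0, -4, -24]
R3 ← R3 − (5)·R1: [0, 2, -48]
R4 ← R4 − (9/2)·R1: [0, 8, -42]
R5 ← R5 + (7)·R1: [0, 2, 57]
R3 ← R3 + (1/2)·R2: [0, 0, -60]
R4 ← R4 + (2)·R2: [0, 0, -90]
R5 ← R5 + (1/2)·R2: [0, 0, 45]
R4 ← R4 − (3/2)·R3: [0, 0, 0]
R5 ← R5 + (3/4)·R3: [0, 0, 0]
3 nonzero rows, so rank(P) = 3.
P has 3 columns; by rank–nullity, nullity = 3 − 3 = 0.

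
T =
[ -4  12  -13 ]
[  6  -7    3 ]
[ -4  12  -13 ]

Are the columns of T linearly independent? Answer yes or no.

Row reduce T to echelon form.
R2 ← R2 + (3/2)·R1: [0, 11, -33/2]
R3 ← R3 − R1: [0, 0, 0]
2 pivots among 3 columns.
Only 2 < 3 pivot columns, so the columns are linearly dependent.

no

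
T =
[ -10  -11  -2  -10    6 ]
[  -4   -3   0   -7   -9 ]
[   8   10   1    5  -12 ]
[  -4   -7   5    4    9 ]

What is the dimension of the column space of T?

3

Row reduce to echelon form.
R2 ← R2 − (2/5)·R1: [0, 7/5, 4/5, -3, -57/5]
R3 ← R3 + (4/5)·R1: [0, 6/5, -3/5, -3, -36/5]
R4 ← R4 − (2/5)·R1: [0, -13/5, 29/5, 8, 33/5]
R3 ← R3 − (6/7)·R2: [0, 0, -9/7, -3/7, 18/7]
R4 ← R4 + (13/7)·R2: [0, 0, 51/7, 17/7, -102/7]
R4 ← R4 + (17/3)·R3: [0, 0, 0, 0, 0]
Echelon form has 3 nonzero rows, so rank(T) = 3.
The column space has dimension equal to the rank: 3.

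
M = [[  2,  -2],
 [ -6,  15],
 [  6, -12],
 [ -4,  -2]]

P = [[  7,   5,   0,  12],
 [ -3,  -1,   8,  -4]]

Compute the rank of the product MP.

2

First compute MP:
[[ 20,  12, -16,  32],
 [-87, -45, 120, -132],
 [ 78,  42, -96, 120],
 [-22, -18, -16, -40]]
Now row reduce the product.
R2 ← R2 + (87/20)·R1: [0, 36/5, 252/5, 36/5]
R3 ← R3 − (39/10)·R1: [0, -24/5, -168/5, -24/5]
R4 ← R4 + (11/10)·R1: [0, -24/5, -168/5, -24/5]
R3 ← R3 + (2/3)·R2: [0, 0, 0, 0]
R4 ← R4 + (2/3)·R2: [0, 0, 0, 0]
2 nonzero rows, so rank(MP) = 2.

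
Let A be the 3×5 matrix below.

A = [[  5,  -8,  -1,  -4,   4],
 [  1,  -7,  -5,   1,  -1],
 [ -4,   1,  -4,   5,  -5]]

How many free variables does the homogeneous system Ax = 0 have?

3

Row reduce to echelon form.
R2 ← R2 − (1/5)·R1: [0, -27/5, -24/5, 9/5, -9/5]
R3 ← R3 + (4/5)·R1: [0, -27/5, -24/5, 9/5, -9/5]
R3 ← R3 − R2: [0, 0, 0, 0, 0]
2 nonzero rows, so rank(A) = 2.
A has 5 columns; by rank–nullity, nullity = 5 − 2 = 3.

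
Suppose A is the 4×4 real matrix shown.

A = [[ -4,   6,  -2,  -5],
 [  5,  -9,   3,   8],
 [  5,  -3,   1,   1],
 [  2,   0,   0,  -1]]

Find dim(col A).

2

Row reduce to echelon form.
R2 ← R2 + (5/4)·R1: [0, -3/2, 1/2, 7/4]
R3 ← R3 + (5/4)·R1: [0, 9/2, -3/2, -21/4]
R4 ← R4 + (1/2)·R1: [0, 3, -1, -7/2]
R3 ← R3 + (3)·R2: [0, 0, 0, 0]
R4 ← R4 + (2)·R2: [0, 0, 0, 0]
Echelon form has 2 nonzero rows, so rank(A) = 2.
The column space has dimension equal to the rank: 2.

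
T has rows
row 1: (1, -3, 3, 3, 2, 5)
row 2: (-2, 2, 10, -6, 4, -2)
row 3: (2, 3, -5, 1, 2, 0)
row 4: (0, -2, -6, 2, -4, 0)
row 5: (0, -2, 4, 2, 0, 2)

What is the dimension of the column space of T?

Row reduce to echelon form.
R2 ← R2 + (2)·R1: [0, -4, 16, 0, 8, 8]
R3 ← R3 − (2)·R1: [0, 9, -11, -5, -2, -10]
R3 ← R3 + (9/4)·R2: [0, 0, 25, -5, 16, 8]
R4 ← R4 − (1/2)·R2: [0, 0, -14, 2, -8, -4]
R5 ← R5 − (1/2)·R2: [0, 0, -4, 2, -4, -2]
R4 ← R4 + (14/25)·R3: [0, 0, 0, -4/5, 24/25, 12/25]
R5 ← R5 + (4/25)·R3: [0, 0, 0, 6/5, -36/25, -18/25]
R5 ← R5 + (3/2)·R4: [0, 0, 0, 0, 0, 0]
Echelon form has 4 nonzero rows, so rank(T) = 4.
The column space has dimension equal to the rank: 4.

4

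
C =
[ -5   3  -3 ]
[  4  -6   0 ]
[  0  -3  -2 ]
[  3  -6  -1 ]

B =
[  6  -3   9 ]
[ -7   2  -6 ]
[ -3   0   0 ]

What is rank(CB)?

First compute CB:
[[-42,  21, -63],
 [ 66, -24,  72],
 [ 27,  -6,  18],
 [ 63, -21,  63]]
Now row reduce the product.
R2 ← R2 + (11/7)·R1: [0, 9, -27]
R3 ← R3 + (9/14)·R1: [0, 15/2, -45/2]
R4 ← R4 + (3/2)·R1: [0, 21/2, -63/2]
R3 ← R3 − (5/6)·R2: [0, 0, 0]
R4 ← R4 − (7/6)·R2: [0, 0, 0]
2 nonzero rows, so rank(CB) = 2.

2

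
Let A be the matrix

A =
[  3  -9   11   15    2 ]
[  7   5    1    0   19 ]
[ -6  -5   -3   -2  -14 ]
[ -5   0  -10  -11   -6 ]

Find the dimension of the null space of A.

2

Row reduce to echelon form.
R2 ← R2 − (7/3)·R1: [0, 26, -74/3, -35, 43/3]
R3 ← R3 + (2)·R1: [0, -23, 19, 28, -10]
R4 ← R4 + (5/3)·R1: [0, -15, 25/3, 14, -8/3]
R3 ← R3 + (23/26)·R2: [0, 0, -110/39, -77/26, 209/78]
R4 ← R4 + (15/26)·R2: [0, 0, -230/39, -161/26, 437/78]
R4 ← R4 − (23/11)·R3: [0, 0, 0, 0, 0]
3 nonzero rows, so rank(A) = 3.
A has 5 columns; by rank–nullity, nullity = 5 − 3 = 2.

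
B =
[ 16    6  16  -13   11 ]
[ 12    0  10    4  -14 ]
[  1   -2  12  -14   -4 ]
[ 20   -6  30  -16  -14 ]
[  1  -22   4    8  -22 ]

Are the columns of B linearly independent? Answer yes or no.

no

Row reduce B to echelon form.
R2 ← R2 − (3/4)·R1: [0, -9/2, -2, 55/4, -89/4]
R3 ← R3 − (1/16)·R1: [0, -19/8, 11, -211/16, -75/16]
R4 ← R4 − (5/4)·R1: [0, -27/2, 10, 1/4, -111/4]
R5 ← R5 − (1/16)·R1: [0, -179/8, 3, 141/16, -363/16]
R3 ← R3 − (19/36)·R2: [0, 0, 217/18, -184/9, 127/18]
R4 ← R4 − (3)·R2: [0, 0, 16, -41, 39]
R5 ← R5 − (179/36)·R2: [0, 0, 233/18, -536/9, 1583/18]
R4 ← R4 − (288/217)·R3: [0, 0, 0, -3009/217, 6431/217]
R5 ← R5 − (233/217)·R3: [0, 0, 0, -8160/217, 17440/217]
R5 ← R5 − (160/59)·R4: [0, 0, 0, 0, 0]
4 pivots among 5 columns.
Only 4 < 5 pivot columns, so the columns are linearly dependent.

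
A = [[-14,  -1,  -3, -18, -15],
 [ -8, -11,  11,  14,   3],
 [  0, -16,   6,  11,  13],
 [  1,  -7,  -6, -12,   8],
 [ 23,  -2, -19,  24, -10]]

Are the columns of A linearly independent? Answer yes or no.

yes

Row reduce A to echelon form.
R2 ← R2 − (4/7)·R1: [0, -73/7, 89/7, 170/7, 81/7]
R4 ← R4 + (1/14)·R1: [0, -99/14, -87/14, -93/7, 97/14]
R5 ← R5 + (23/14)·R1: [0, -51/14, -335/14, -39/7, -485/14]
R3 ← R3 − (112/73)·R2: [0, 0, -986/73, -1917/73, -347/73]
R4 ← R4 − (99/146)·R2: [0, 0, -1083/73, -2172/73, -67/73]
R5 ← R5 − (51/146)·R2: [0, 0, -2071/73, -1026/73, -2824/73]
R4 ← R4 − (1083/986)·R3: [0, 0, 0, -897/986, 4243/986]
R5 ← R5 − (2071/986)·R3: [0, 0, 0, 40527/986, -28299/986]
R5 ← R5 + (13509/299)·R4: [0, 0, 0, 0, 49551/299]
5 pivots among 5 columns.
Every column is a pivot column, so the columns are linearly independent.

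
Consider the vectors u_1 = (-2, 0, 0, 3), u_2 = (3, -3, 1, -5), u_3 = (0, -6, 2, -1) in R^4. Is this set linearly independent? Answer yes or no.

no

Form the matrix with these vectors as rows and row reduce.
R2 ← R2 + (3/2)·R1: [0, -3, 1, -1/2]
R3 ← R3 − (2)·R2: [0, 0, 0, 0]
2 nonzero rows, so the 3 vectors span a space of dimension 2.
Since 2 < 3, the vectors are linearly dependent.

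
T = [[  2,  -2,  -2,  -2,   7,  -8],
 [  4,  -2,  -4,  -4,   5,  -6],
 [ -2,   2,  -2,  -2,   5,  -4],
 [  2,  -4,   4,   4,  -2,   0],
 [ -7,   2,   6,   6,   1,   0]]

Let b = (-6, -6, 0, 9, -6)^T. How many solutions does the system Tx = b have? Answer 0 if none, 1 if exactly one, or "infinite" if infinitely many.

0

Row reduce the augmented matrix [T | b].
R2 ← R2 − (2)·R1: [0, 2, 0, 0, -9, 10, 6]
R3 ← R3 + R1: [0, 0, -4, -4, 12, -12, -6]
R4 ← R4 − R1: [0, -2, 6, 6, -9, 8, 15]
R5 ← R5 + (7/2)·R1: [0, -5, -1, -1, 51/2, -28, -27]
R4 ← R4 + R2: [0, 0, 6, 6, -18, 18, 21]
R5 ← R5 + (5/2)·R2: [0, 0, -1, -1, 3, -3, -12]
R4 ← R4 + (3/2)·R3: [0, 0, 0, 0, 0, 0, 12]
R5 ← R5 − (1/4)·R3: [0, 0, 0, 0, 0, 0, -21/2]
R5 ← R5 + (7/8)·R4: [0, 0, 0, 0, 0, 0, 0]
The echelon form has 4 nonzero rows; the last pivot sits in the augmented column, so rank(T) = 3 but rank([T|b]) = 4.
Since the ranks differ, the system is inconsistent.
It has no solutions.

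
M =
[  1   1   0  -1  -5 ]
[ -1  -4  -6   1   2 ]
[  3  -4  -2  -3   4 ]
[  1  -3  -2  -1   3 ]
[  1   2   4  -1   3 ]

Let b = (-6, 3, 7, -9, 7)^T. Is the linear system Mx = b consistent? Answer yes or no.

Row reduce the augmented matrix [M | b].
R2 ← R2 + R1: [0, -3, -6, 0, -3, -3]
R3 ← R3 − (3)·R1: [0, -7, -2, 0, 19, 25]
R4 ← R4 − R1: [0, -4, -2, 0, 8, -3]
R5 ← R5 − R1: [0, 1, 4, 0, 8, 13]
R3 ← R3 − (7/3)·R2: [0, 0, 12, 0, 26, 32]
R4 ← R4 − (4/3)·R2: [0, 0, 6, 0, 12, 1]
R5 ← R5 + (1/3)·R2: [0, 0, 2, 0, 7, 12]
R4 ← R4 − (1/2)·R3: [0, 0, 0, 0, -1, -15]
R5 ← R5 − (1/6)·R3: [0, 0, 0, 0, 8/3, 20/3]
R5 ← R5 + (8/3)·R4: [0, 0, 0, 0, 0, -100/3]
The echelon form has 5 nonzero rows; the last pivot sits in the augmented column, so rank(M) = 4 but rank([M|b]) = 5.
Since the ranks differ, the system is inconsistent.

no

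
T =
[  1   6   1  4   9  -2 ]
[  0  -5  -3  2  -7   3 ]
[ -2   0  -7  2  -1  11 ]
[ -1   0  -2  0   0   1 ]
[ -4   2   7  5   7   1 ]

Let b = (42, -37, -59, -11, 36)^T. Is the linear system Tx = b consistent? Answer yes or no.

Row reduce the augmented matrix [T | b].
R3 ← R3 + (2)·R1: [0, 12, -5, 10, 17, 7, 25]
R4 ← R4 + R1: [0, 6, -1, 4, 9, -1, 31]
R5 ← R5 + (4)·R1: [0, 26, 11, 21, 43, -7, 204]
R3 ← R3 + (12/5)·R2: [0, 0, -61/5, 74/5, 1/5, 71/5, -319/5]
R4 ← R4 + (6/5)·R2: [0, 0, -23/5, 32/5, 3/5, 13/5, -67/5]
R5 ← R5 + (26/5)·R2: [0, 0, -23/5, 157/5, 33/5, 43/5, 58/5]
R4 ← R4 − (23/61)·R3: [0, 0, 0, 50/61, 32/61, -168/61, 650/61]
R5 ← R5 − (23/61)·R3: [0, 0, 0, 1575/61, 398/61, 198/61, 2175/61]
R5 ← R5 − (63/2)·R4: [0, 0, 0, 0, -10, 90, -300]
The echelon form has 5 nonzero rows, and every pivot lies in the first 6 columns, so rank(T) = rank([T|b]) = 5.
The system is consistent.

yes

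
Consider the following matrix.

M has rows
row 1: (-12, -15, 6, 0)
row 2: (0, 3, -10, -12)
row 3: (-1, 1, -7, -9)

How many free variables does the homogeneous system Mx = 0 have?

2

Row reduce to echelon form.
R3 ← R3 − (1/12)·R1: [0, 9/4, -15/2, -9]
R3 ← R3 − (3/4)·R2: [0, 0, 0, 0]
2 nonzero rows, so rank(M) = 2.
M has 4 columns; by rank–nullity, nullity = 4 − 2 = 2.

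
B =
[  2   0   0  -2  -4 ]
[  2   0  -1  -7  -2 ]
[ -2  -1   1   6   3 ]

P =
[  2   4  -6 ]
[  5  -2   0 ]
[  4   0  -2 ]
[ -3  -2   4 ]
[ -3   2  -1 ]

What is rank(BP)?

First compute BP:
[[ 22,   4, -16],
 [ 27,  18, -36],
 [-32, -12,  31]]
Now row reduce the product.
R2 ← R2 − (27/22)·R1: [0, 144/11, -180/11]
R3 ← R3 + (16/11)·R1: [0, -68/11, 85/11]
R3 ← R3 + (17/36)·R2: [0, 0, 0]
2 nonzero rows, so rank(BP) = 2.

2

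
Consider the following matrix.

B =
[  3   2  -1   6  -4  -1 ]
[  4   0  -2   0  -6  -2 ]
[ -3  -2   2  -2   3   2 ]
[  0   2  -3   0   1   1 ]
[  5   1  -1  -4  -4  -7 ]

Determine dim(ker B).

Row reduce to echelon form.
R2 ← R2 − (4/3)·R1: [0, -8/3, -2/3, -8, -2/3, -2/3]
R3 ← R3 + R1: [0, 0, 1, 4, -1, 1]
R5 ← R5 − (5/3)·R1: [0, -7/3, 2/3, -14, 8/3, -16/3]
R4 ← R4 + (3/4)·R2: [0, 0, -7/2, -6, 1/2, 1/2]
R5 ← R5 − (7/8)·R2: [0, 0, 5/4, -7, 13/4, -19/4]
R4 ← R4 + (7/2)·R3: [0, 0, 0, 8, -3, 4]
R5 ← R5 − (5/4)·R3: [0, 0, 0, -12, 9/2, -6]
R5 ← R5 + (3/2)·R4: [0, 0, 0, 0, 0, 0]
4 nonzero rows, so rank(B) = 4.
B has 6 columns; by rank–nullity, nullity = 6 − 4 = 2.

2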